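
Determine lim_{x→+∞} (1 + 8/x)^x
As x → +∞: this is the defining limit (1 + 8/x)^x → e^8.
Limit = e^(8).

Final answer: e^(8)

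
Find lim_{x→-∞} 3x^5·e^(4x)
This is a 0·∞ indeterminate form at x → -∞.
Rewrite the product as 3x^5 / e^(-4x) (an ∞/∞ form) and apply L'Hôpital, or use the standard hierarchy e^(4|x|) ≫ |x^5| as x → -∞.
The indeterminate product → 0, so the limit = 0.

Final answer: 0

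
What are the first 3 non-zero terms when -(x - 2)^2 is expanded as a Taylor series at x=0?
-x^2 + 4·x - 4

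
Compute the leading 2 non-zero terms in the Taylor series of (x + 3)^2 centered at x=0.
6·x + 9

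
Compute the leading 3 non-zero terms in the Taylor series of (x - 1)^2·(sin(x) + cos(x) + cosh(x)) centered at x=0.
5·x^3/6 - 3·x + 2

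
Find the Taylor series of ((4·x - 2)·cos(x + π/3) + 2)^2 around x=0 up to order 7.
x^7·(2·(-1 - √(3)/6)·(-1/24 + √(3)/3) + 2·(1/2 - 2·√(3))·(√(3)/120 + 1/12) + 2·(1/720 - √(3)/60)·(√(3) + 2) - 1/180 - √(3)/2520) + x^6·(2·(-1/24 + √(3)/3)·(1/2 - 2·√(3)) - √(3)/30 + 1/360 + 2·(√(3)/120 + 1/12)·(√(3) + 2) + (-1 - √(3)/6)^2) + x^5·(√(3)/60 + 1/6 + 2·(-1/24 + √(3)/3)·(√(3) + 2) + 2·(-1 - √(3)/6)·(1/2 - 2·√(3))) + x^4·(2·(-1 - √(3)/6)·(√(3) + 2) - 1/12 + 2·√(3)/3 + (1/2 - 2·√(3))^2) + x^3·(2·(1/2 - 2·√(3))·(√(3) + 2) - 2 - √(3)/3) + x^2·(-4·√(3) + 1 + (√(3) + 2)^2) + x·(2·√(3) + 4) + 1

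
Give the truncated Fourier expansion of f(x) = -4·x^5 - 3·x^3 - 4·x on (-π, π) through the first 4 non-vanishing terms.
(-932 - 8·π^4 + 154·π^2)·sin(x) + (-17·π^2 + 59/2 + 4·π^4)·sin(2·x) + (-8·π^4/3 - 428/81 + 106·π^2/27)·sin(3·x) + (-π^2 + 19/8 + 2·π^4)·sin(4·x)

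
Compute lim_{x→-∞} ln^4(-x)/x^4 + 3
The quotient is an ∞/∞ indeterminate form as x → -∞.
Compare growth rates of the dominant terms (exponentials ≫ polynomials ≫ logarithms), or apply L'Hôpital's rule; the quotient → 0.
Adding the constant: 0 + 3 = 3. Limit = 3.

Final answer: 3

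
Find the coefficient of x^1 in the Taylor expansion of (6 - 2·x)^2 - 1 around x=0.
Expand to order 1: (6 - 2·x)^2 - 1 = 35 - 24·x + O(x^2).
The coefficient of x^1 is -24.

Final answer: -24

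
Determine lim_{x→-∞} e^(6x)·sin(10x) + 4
Evaluate the dominant behaviour as x → -∞; each term tends to a finite value or vanishes.
Limit = 4.

Final answer: 4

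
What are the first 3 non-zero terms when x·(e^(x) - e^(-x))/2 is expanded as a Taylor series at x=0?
x^6/120 + x^4/6 + x^2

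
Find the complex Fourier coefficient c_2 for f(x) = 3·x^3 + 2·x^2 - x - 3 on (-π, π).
Compute the real Fourier coefficients first: a_2 = 2, b_2 = 11/2 - 3·π^2.
Then c_2 = (a_2 − i·b_2)/2 = 1 - 11·i/4 + 3·i·π^2/2.

Final answer: 1 - 11·i/4 + 3·i·π^2/2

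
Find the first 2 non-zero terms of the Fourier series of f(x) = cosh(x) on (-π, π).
-cos(x)·sinh(π)/π + sinh(π)/π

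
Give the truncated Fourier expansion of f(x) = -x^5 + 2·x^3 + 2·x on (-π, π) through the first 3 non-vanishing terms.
(-260 - 2·π^4 + 44·π^2)·sin(x) + (-7·π^2 + 17/2 + π^4)·sin(2·x) + (-2·π^4/3 - 44/81 + 76·π^2/27)·sin(3·x)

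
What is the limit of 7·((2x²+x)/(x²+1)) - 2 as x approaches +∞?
Evaluate the dominant behaviour as x → +∞; each term tends to a finite value or vanishes.
Limit = 12.

Final answer: 12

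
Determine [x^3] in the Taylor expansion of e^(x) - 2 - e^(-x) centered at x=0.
Expand to order 3: e^(x) - 2 - e^(-x) = x^3/3 + 2·x - 2 + O(x^4).
The coefficient of x^3 is 1/3.

Final answer: 1/3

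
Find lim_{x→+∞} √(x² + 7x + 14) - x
This is an ∞ − ∞ indeterminate form.
Multiply and divide by the conjugate √(x²+7x + 14) + x; the x² terms cancel, leaving (7x + 14)/(√(x²+7x + 14)+x) → 7/2.
Limit = 7/2.

Final answer: 7/2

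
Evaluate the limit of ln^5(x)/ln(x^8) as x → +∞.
This is an ∞/∞ indeterminate form as x → +∞.
Write ln(x^8) = 8·ln(x), reducing the quotient to ln^4(x)/8 → ∞.
Limit = ∞.

Final answer: ∞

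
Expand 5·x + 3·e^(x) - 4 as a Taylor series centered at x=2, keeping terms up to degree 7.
6 + 3·e^(2) + (5 + 3·e^(2))·(x - 2) + 3·e^(2)·(x - 2)^2/2 + e^(2)·(x - 2)^3/2 + e^(2)·(x - 2)^4/8 + e^(2)·(x - 2)^5/40 + e^(2)·(x - 2)^6/240 + e^(2)·(x - 2)^7/1680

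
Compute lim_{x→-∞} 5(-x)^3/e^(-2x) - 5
The quotient is an ∞/∞ indeterminate form as x → -∞.
Compare growth rates of the dominant terms (exponentials ≫ polynomials ≫ logarithms), or apply L'Hôpital's rule; the quotient → 0.
Adding the constant: 0 - 5 = -5. Limit = -5.

Final answer: -5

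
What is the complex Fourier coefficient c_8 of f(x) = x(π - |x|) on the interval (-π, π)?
Compute the real Fourier coefficients first: a_8 = 0, b_8 = 0.
Then c_8 = (a_8 − i·b_8)/2 = 0.

Final answer: 0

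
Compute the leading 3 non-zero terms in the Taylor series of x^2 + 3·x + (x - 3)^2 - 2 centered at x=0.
2·x^2 - 3·x + 7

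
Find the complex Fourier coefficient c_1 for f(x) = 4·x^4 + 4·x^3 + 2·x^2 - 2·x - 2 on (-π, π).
Compute the real Fourier coefficients first: a_1 = 184 - 32·π^2, b_1 = -52 + 8·π^2.
Then c_1 = (a_1 − i·b_1)/2 = -16·π^2 + 92 - 4·i·π^2 + 26·i.

Final answer: -16·π^2 + 92 - 4·i·π^2 + 26·i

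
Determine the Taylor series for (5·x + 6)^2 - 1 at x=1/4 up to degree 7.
825/16 + 145·(x - 1/4)/2 + 25·(x - 1/4)^2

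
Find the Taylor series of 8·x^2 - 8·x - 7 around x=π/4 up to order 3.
-7 - 2·π + π^2/2 + (-8 + 4·π)·(x - π/4) + 8·(x - π/4)^2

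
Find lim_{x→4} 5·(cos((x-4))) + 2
Direct substitution at x = 4 gives 7.

Final answer: 7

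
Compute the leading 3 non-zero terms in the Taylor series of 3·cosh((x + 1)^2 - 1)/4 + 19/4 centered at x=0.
3·x^3/2 + 3·x^2/2 + 11/2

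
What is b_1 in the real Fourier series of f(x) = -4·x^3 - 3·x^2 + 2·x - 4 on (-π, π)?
b_1 = (1/π) ∫_{-π}^{π} f(x)·sin(1x) dx.
Evaluate the integral (use parity and integration by parts as needed): b_1 = 52 - 8·π^2.

Final answer: 52 - 8·π^2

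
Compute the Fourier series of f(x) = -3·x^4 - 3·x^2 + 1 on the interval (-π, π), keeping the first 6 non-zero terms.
(-132 + 24·π^2)·cos(x) + (6 - 6·π^2)·cos(2·x) + (-4/9 + 8·π^2/3)·cos(3·x) + (-3·π^2/2 - 3/16)·cos(4·x) + (156/625 + 24·π^2/25)·cos(5·x) - 3·π^4/5 - π^2 + 1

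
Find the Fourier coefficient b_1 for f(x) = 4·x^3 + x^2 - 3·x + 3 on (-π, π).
b_1 = (1/π) ∫_{-π}^{π} f(x)·sin(1x) dx.
Evaluate the integral (use parity and integration by parts as needed): b_1 = -54 + 8·π^2.

Final answer: -54 + 8·π^2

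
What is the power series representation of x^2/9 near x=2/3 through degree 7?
4/81 + 4·(x - 2/3)/27 + (x - 2/3)^2/9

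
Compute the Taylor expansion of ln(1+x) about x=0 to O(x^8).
x^7/7 - x^6/6 + x^5/5 - x^4/4 + x^3/3 - x^2/2 + x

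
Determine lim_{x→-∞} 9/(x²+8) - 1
Evaluate the dominant behaviour as x → -∞; each term tends to a finite value or vanishes.
Limit = -1.

Final answer: -1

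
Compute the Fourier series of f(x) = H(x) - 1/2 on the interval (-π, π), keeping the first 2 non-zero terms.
2·sin(x)/π + 2·sin(3·x)/(3·π)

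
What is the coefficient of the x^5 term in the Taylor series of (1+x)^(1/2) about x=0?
Expand to order 5: (1+x)^(1/2) = 7·x^5/256 - 5·x^4/128 + x^3/16 - x^2/8 + x/2 + 1 + O(x^6).
The coefficient of x^5 is 7/256.

Final answer: 7/256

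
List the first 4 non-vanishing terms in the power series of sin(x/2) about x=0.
-x^7/645120 + x^5/3840 - x^3/48 + x/2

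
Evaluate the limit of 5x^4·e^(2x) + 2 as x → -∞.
The product is a 0·∞ indeterminate form at x → -∞.
Rewrite the product as 5x^4 / e^(-2x) (an ∞/∞ form) and apply L'Hôpital, or use the standard hierarchy e^(2|x|) ≫ |x^4| as x → -∞.
The indeterminate product → 0, so the limit = 2.

Final answer: 2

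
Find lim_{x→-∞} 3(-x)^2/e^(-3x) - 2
The quotient is an ∞/∞ indeterminate form as x → -∞.
Compare growth rates of the dominant terms (exponentials ≫ polynomials ≫ logarithms), or apply L'Hôpital's rule; the quotient → 0.
Adding the constant: 0 - 2 = -2. Limit = -2.

Final answer: -2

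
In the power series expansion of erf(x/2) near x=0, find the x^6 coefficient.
Expand to order 6: erf(x/2) = x^5/(160·√(π)) - x^3/(12·√(π)) + x/√(π) + O(x^7).
The coefficient of x^6 is 0.

Final answer: 0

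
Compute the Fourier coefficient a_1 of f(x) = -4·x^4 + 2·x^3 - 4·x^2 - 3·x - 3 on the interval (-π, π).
a_1 = (1/π) ∫_{-π}^{π} f(x)·cos(1x) dx.
Evaluate the integral (use parity and integration by parts as needed): a_1 = -176 + 32·π^2.

Final answer: -176 + 32·π^2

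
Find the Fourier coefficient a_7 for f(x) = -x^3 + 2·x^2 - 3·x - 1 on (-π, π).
a_7 = (1/π) ∫_{-π}^{π} f(x)·cos(7x) dx.
Evaluate the integral (use parity and integration by parts as needed): a_7 = -8/49.

Final answer: -8/49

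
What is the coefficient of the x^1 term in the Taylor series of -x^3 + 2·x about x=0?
Expand to order 1: -x^3 + 2·x = 2·x + O(x^2).
The coefficient of x^1 is 2.

Final answer: 2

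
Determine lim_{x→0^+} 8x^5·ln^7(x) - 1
The product is a 0·∞ indeterminate form at x → 0⁺.
Rewrite the product as 8·ln^7(x) / x^(-5) and apply L'Hôpital, or use the standard hierarchy x^(-5) ≫ |ln x|^7 as x → 0⁺.
The indeterminate product → 0, so the limit = -1.

Final answer: -1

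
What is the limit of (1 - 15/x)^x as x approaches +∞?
As x → +∞: this is the defining limit (1 - 15/x)^x → e^(-15).
Limit = e^(-15).

Final answer: e^(-15)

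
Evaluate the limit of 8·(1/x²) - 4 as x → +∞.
Evaluate the dominant behaviour as x → +∞; each term tends to a finite value or vanishes.
Limit = -4.

Final answer: -4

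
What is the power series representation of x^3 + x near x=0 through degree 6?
x^3 + x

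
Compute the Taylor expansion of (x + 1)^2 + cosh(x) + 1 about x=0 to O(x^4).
3·x^2/2 + 2·x + 3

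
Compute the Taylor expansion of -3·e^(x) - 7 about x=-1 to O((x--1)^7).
(-7·e - 3)·e^(-1) - 3·e^(-1)·(x + 1) - 3·e^(-1)·(x + 1)^2/2 - e^(-1)·(x + 1)^3/2 - e^(-1)·(x + 1)^4/8 - e^(-1)·(x + 1)^5/40 - e^(-1)·(x + 1)^6/240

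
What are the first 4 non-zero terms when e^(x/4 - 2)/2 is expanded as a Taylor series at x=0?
x^3·e^(-2)/768 + x^2·e^(-2)/64 + x·e^(-2)/8 + e^(-2)/2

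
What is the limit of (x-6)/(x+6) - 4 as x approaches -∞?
Evaluate the dominant behaviour as x → -∞; each term tends to a finite value or vanishes.
Limit = -3.

Final answer: -3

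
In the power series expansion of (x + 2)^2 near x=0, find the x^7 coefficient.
Expand to order 7: (x + 2)^2 = x^2 + 4·x + 4 + O(x^8).
The coefficient of x^7 is 0.

Final answer: 0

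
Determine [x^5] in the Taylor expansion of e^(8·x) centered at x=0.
Expand to order 5: e^(8·x) = 4096·x^5/15 + 512·x^4/3 + 256·x^3/3 + 32·x^2 + 8·x + 1 + O(x^6).
The coefficient of x^5 is 4096/15.

Final answer: 4096/15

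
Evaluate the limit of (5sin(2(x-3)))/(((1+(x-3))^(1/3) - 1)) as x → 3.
Both numerator and denominator → 0 as x → 3; this is a 0/0 indeterminate form.
Expand each to leading order near x = 3: numerator ~ 10·(x - 3), denominator ~ (x - 3)/3.
The limit of the ratio is 30.

Final answer: 30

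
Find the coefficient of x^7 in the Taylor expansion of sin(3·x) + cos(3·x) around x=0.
Expand to order 7: sin(3·x) + cos(3·x) = -243·x^7/560 - 81·x^6/80 + 81·x^5/40 + 27·x^4/8 - 9·x^3/2 - 9·x^2/2 + 3·x + 1 + O(x^8).
The coefficient of x^7 is -243/560.

Final answer: -243/560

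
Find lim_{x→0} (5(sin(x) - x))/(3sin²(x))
Both numerator and denominator → 0 as x → 0; this is a 0/0 indeterminate form.
Expand each to leading order near x = 0: numerator ~ -5·x^3/6, denominator ~ 3·x^2.
The limit of the ratio is 0.

Final answer: 0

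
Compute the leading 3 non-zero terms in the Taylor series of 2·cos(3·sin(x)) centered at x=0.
39·x^4/4 - 9·x^2 + 2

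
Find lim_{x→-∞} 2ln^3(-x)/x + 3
The quotient is an ∞/∞ indeterminate form as x → -∞.
Compare growth rates of the dominant terms (exponentials ≫ polynomials ≫ logarithms), or apply L'Hôpital's rule; the quotient → 0.
Adding the constant: 0 + 3 = 3. Limit = 3.

Final answer: 3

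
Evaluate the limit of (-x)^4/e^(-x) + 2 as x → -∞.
The quotient is an ∞/∞ indeterminate form as x → -∞.
Compare growth rates of the dominant terms (exponentials ≫ polynomials ≫ logarithms), or apply L'Hôpital's rule; the quotient → 0.
Adding the constant: 0 + 2 = 2. Limit = 2.

Final answer: 2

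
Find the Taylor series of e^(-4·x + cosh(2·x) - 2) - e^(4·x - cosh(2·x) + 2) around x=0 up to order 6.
x^6·(76·e/15 + 460·e^(-1)/9) + x^5·(-608·e^(-1)/15 + 112·e/15) + x^4·(88·e^(-1)/3 + 4·e) + x^3·(-8·e/3 - 56·e^(-1)/3) + x^2·(-6·e + 10·e^(-1)) + x·(-4·e - 4·e^(-1)) - e + e^(-1)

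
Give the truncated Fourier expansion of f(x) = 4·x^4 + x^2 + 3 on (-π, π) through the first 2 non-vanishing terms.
(188 - 32·π^2)·cos(x) + 3 + π^2/3 + 4·π^4/5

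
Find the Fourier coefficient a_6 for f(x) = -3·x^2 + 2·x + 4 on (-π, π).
a_6 = (1/π) ∫_{-π}^{π} f(x)·cos(6x) dx.
Evaluate the integral (use parity and integration by parts as needed): a_6 = -1/3.

Final answer: -1/3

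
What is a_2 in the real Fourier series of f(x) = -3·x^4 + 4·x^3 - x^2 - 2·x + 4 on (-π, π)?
a_2 = (1/π) ∫_{-π}^{π} f(x)·cos(2x) dx.
Evaluate the integral (use parity and integration by parts as needed): a_2 = 8 - 6·π^2.

Final answer: 8 - 6·π^2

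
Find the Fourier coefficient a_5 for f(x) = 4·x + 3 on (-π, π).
a_5 = (1/π) ∫_{-π}^{π} f(x)·cos(5x) dx.
Evaluate the integral (use parity and integration by parts as needed): a_5 = 0.

Final answer: 0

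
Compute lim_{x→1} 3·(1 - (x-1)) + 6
Direct substitution at x = 1 gives 9.

Final answer: 9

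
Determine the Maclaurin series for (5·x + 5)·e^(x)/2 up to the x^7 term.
x^7/252 + 7·x^6/288 + x^5/8 + 25·x^4/48 + 5·x^3/3 + 15·x^2/4 + 5·x + 5/2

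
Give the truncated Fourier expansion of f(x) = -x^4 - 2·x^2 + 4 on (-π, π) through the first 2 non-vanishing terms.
(-40 + 8·π^2)·cos(x) - π^4/5 - 2·π^2/3 + 4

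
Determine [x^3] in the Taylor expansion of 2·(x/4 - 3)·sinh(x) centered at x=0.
Expand to order 3: 2·(x/4 - 3)·sinh(x) = -x^3 + x^2/2 - 6·x + O(x^4).
The coefficient of x^3 is -1.

Final answer: -1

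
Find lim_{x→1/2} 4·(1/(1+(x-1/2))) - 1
Direct substitution at x = 1/2 gives 3.

Final answer: 3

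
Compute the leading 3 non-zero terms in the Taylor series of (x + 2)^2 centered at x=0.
x^2 + 4·x + 4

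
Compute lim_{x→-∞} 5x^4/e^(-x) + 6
The quotient is an ∞/∞ indeterminate form as x → -∞.
Compare growth rates of the dominant terms (exponentials ≫ polynomials ≫ logarithms), or apply L'Hôpital's rule; the quotient → 0.
Adding the constant: 0 + 6 = 6. Limit = 6.

Final answer: 6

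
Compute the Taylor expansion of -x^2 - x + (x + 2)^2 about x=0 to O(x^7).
3·x + 4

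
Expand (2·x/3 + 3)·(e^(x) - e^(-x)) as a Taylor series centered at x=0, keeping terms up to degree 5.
x^5/20 + 2·x^4/9 + x^3 + 4·x^2/3 + 6·x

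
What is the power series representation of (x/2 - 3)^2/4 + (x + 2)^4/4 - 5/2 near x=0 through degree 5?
x^4/4 + 2·x^3 + 97·x^2/16 + 29·x/4 + 15/4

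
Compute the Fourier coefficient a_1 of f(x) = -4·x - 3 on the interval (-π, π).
a_1 = (1/π) ∫_{-π}^{π} f(x)·cos(1x) dx.
Evaluate the integral (use parity and integration by parts as needed): a_1 = 0.

Final answer: 0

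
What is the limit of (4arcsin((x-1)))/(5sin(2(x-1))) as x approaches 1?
Both numerator and denominator → 0 as x → 1; this is a 0/0 indeterminate form.
Expand each to leading order near x = 1: numerator ~ 4·(x - 1), denominator ~ 10·(x - 1).
The limit of the ratio is 2/5.

Final answer: 2/5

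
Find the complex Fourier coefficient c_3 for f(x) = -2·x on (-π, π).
Compute the real Fourier coefficients first: a_3 = 0, b_3 = -4/3.
Then c_3 = (a_3 − i·b_3)/2 = 2·i/3.

Final answer: 2·i/3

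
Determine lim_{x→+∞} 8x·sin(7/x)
As x → +∞: let u = 7/x → 0⁺; then 8·x·sin(7/x) = 8·7·sin(u)/u → 8·7·1 = 56.
Limit = 56.

Final answer: 56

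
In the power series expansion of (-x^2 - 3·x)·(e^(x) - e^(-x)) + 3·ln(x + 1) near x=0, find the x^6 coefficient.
Expand to order 6: (-x^2 - 3·x)·(e^(x) - e^(-x)) + 3·ln(x + 1) = -11·x^6/20 + 4·x^5/15 - 7·x^4/4 - x^3 - 15·x^2/2 + 3·x + O(x^7).
The coefficient of x^6 is -11/20.

Final answer: -11/20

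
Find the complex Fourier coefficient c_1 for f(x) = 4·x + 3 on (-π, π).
Compute the real Fourier coefficients first: a_1 = 0, b_1 = 8.
Then c_1 = (a_1 − i·b_1)/2 = -4·i.

Final answer: -4·i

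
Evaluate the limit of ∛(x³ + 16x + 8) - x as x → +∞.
This is an ∞ − ∞ indeterminate form.
Multiply by (A² + AB + B²)/(A² + AB + B²) where A = ∛(x³+16x + 8), B = x to use A³ − B³ = (A−B)(A²+AB+B²); the x³ terms cancel, leaving (16x + 8)/(A²+AB+B²) with denominator ~ 3x², so the limit is 0.
Limit = 0.

Final answer: 0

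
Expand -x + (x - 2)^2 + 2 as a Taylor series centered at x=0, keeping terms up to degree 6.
x^2 - 5·x + 6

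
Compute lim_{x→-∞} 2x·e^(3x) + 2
The product is a 0·∞ indeterminate form at x → -∞.
Rewrite the product as 2x / e^(-3x) (an ∞/∞ form) and apply L'Hôpital, or use the standard hierarchy e^(3|x|) ≫ |x| as x → -∞.
The indeterminate product → 0, so the limit = 2.

Final answer: 2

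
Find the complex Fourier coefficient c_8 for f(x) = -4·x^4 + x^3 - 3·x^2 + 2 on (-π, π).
Compute the real Fourier coefficients first: a_8 = -π^2/2 - 9/64, b_8 = 3/128 - π^2/4.
Then c_8 = (a_8 − i·b_8)/2 = -π^2/4 - 9/128 - 3·i/256 + i·π^2/8.

Final answer: -π^2/4 - 9/128 - 3·i/256 + i·π^2/8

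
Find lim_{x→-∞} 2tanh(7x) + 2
Evaluate the dominant behaviour as x → -∞; each term tends to a finite value or vanishes.
Limit = 0.

Final answer: 0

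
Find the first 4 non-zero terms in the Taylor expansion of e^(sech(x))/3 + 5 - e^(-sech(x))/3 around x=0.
x^6·(-151·e/2160 - e^(-1)/2160) + x^4·(e^(-1)/36 + e/9) + x^2·(-e/6 - e^(-1)/6) - e^(-1)/3 + e/3 + 5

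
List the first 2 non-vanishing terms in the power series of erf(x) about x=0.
-2·x^3/(3·√(π)) + 2·x/√(π)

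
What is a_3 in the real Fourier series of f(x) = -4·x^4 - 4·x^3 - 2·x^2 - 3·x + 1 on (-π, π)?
a_3 = (1/π) ∫_{-π}^{π} f(x)·cos(3x) dx.
Evaluate the integral (use parity and integration by parts as needed): a_3 = -40/27 + 32·π^2/9.

Final answer: -40/27 + 32·π^2/9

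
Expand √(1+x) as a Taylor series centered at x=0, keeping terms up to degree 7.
33·x^7/2048 - 21·x^6/1024 + 7·x^5/256 - 5·x^4/128 + x^3/16 - x^2/8 + x/2 + 1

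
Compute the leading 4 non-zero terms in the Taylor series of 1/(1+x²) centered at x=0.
-x^6 + x^4 - x^2 + 1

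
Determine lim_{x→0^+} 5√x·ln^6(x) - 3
The product is a 0·∞ indeterminate form at x → 0⁺.
Rewrite the product as 5·ln^6(x) / x^(-1/2) and apply L'Hôpital, or use the standard hierarchy x^(-1/2) ≫ |ln x|^6 as x → 0⁺.
The indeterminate product → 0, so the limit = -3.

Final answer: -3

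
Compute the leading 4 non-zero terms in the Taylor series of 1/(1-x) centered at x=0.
x^3 + x^2 + x + 1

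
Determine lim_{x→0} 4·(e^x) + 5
Direct substitution at x = 0 gives 9.

Final answer: 9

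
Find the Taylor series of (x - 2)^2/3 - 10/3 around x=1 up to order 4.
-3 - 2·(x - 1)/3 + (x - 1)^2/3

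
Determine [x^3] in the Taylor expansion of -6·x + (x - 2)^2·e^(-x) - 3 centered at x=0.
Expand to order 3: -6·x + (x - 2)^2·e^(-x) - 3 = -11·x^3/3 + 7·x^2 - 14·x + 1 + O(x^4).
The coefficient of x^3 is -11/3.

Final answer: -11/3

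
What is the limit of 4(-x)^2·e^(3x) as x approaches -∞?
This is a 0·∞ indeterminate form at x → -∞.
Rewrite the product as 4(-x)^2 / e^(-3x) (an ∞/∞ form) and apply L'Hôpital, or use the standard hierarchy e^(3|x|) ≫ |(-x)^2| as x → -∞.
The indeterminate product → 0, so the limit = 0.

Final answer: 0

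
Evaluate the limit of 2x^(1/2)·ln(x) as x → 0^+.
This is a 0·∞ indeterminate form at x → 0⁺.
Rewrite the product as 2·ln(x) / x^(-1/2) and apply L'Hôpital, or use the standard hierarchy x^(-1/2) ≫ |ln x| as x → 0⁺.
The indeterminate product → 0, so the limit = 0.

Final answer: 0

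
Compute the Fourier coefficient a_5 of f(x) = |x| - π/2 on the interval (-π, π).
a_5 = (1/π) ∫_{-π}^{π} f(x)·cos(5x) dx.
Evaluate the integral (use parity and integration by parts as needed): a_5 = -4/(25·π).

Final answer: -4/(25·π)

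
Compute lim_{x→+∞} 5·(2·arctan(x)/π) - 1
Evaluate the dominant behaviour as x → +∞; each term tends to a finite value or vanishes.
Limit = 4.

Final answer: 4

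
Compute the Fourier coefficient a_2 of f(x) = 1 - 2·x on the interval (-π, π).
a_2 = (1/π) ∫_{-π}^{π} f(x)·cos(2x) dx.
Evaluate the integral (use parity and integration by parts as needed): a_2 = 0.

Final answer: 0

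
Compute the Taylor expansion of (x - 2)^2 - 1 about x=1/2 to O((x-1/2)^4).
5/4 - 3·(x - 1/2) + (x - 1/2)^2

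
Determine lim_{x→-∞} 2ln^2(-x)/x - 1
The quotient is an ∞/∞ indeterminate form as x → -∞.
Compare growth rates of the dominant terms (exponentials ≫ polynomials ≫ logarithms), or apply L'Hôpital's rule; the quotient → 0.
Adding the constant: 0 - 1 = -1. Limit = -1.

Final answer: -1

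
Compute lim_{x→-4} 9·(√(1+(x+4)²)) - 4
Direct substitution at x = -4 gives 5.

Final answer: 5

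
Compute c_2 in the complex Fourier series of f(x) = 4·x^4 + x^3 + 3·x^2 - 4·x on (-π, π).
Compute the real Fourier coefficients first: a_2 = -9 + 8·π^2, b_2 = 11/2 - π^2.
Then c_2 = (a_2 − i·b_2)/2 = -9/2 + 4·π^2 - 11·i/4 + i·π^2/2.

Final answer: -9/2 + 4·π^2 - 11·i/4 + i·π^2/2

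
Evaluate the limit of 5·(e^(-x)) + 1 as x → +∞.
Evaluate the dominant behaviour as x → +∞; each term tends to a finite value or vanishes.
Limit = 1.

Final answer: 1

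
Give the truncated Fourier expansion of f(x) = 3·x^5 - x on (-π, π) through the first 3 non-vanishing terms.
(-120·π^2 + 6·π^4 + 718)·sin(x) + (-3·π^4 - 43/2 + 15·π^2)·sin(2·x) + (-40·π^2/9 + 62/27 + 2·π^4)·sin(3·x)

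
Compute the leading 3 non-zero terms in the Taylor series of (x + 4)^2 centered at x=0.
x^2 + 8·x + 16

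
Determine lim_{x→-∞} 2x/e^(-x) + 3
The quotient is an ∞/∞ indeterminate form as x → -∞.
Compare growth rates of the dominant terms (exponentials ≫ polynomials ≫ logarithms), or apply L'Hôpital's rule; the quotient → 0.
Adding the constant: 0 + 3 = 3. Limit = 3.

Final answer: 3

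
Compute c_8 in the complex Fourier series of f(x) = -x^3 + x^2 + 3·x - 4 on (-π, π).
Compute the real Fourier coefficients first: a_8 = 1/16, b_8 = -99/128 + π^2/4.
Then c_8 = (a_8 − i·b_8)/2 = 1/32 - i·π^2/8 + 99·i/256.

Final answer: 1/32 - i·π^2/8 + 99·i/256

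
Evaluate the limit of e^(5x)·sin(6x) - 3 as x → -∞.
Evaluate the dominant behaviour as x → -∞; each term tends to a finite value or vanishes.
Limit = -3.

Final answer: -3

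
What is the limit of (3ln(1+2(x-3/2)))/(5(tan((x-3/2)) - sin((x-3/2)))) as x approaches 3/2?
Both numerator and denominator → 0 as x → 3/2; this is a 0/0 indeterminate form.
Expand each to leading order near x = 3/2: numerator ~ 6·(x - 3/2), denominator ~ 5·(x - 3/2)^3/2.
The limit of the ratio is ∞.

Final answer: ∞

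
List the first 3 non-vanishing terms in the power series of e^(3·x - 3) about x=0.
9·x^2·e^(-3)/2 + 3·x·e^(-3) + e^(-3)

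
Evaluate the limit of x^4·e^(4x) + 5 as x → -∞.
The product is a 0·∞ indeterminate form at x → -∞.
Rewrite the product as x^4 / e^(-4x) (an ∞/∞ form) and apply L'Hôpital, or use the standard hierarchy e^(4|x|) ≫ |x^4| as x → -∞.
The indeterminate product → 0, so the limit = 5.

Final answer: 5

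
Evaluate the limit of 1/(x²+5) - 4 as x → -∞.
Evaluate the dominant behaviour as x → -∞; each term tends to a finite value or vanishes.
Limit = -4.

Final answer: -4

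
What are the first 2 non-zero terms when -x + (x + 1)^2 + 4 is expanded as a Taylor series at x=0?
x + 5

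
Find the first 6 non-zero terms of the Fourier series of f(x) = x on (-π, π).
2·sin(x) - sin(2·x) + 2·sin(3·x)/3 - sin(4·x)/2 + 2·sin(5·x)/5 - sin(6·x)/3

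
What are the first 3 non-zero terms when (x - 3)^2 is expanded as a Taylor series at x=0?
x^2 - 6·x + 9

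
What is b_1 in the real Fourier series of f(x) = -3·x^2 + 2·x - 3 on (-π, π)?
b_1 = (1/π) ∫_{-π}^{π} f(x)·sin(1x) dx.
Evaluate the integral (use parity and integration by parts as needed): b_1 = 4.

Final answer: 4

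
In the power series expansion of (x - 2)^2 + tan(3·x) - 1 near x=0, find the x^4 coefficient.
Expand to order 4: (x - 2)^2 + tan(3·x) - 1 = 9·x^3 + x^2 - x + 3 + O(x^5).
The coefficient of x^4 is 0.

Final answer: 0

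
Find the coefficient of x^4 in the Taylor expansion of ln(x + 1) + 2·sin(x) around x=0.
Expand to order 4: ln(x + 1) + 2·sin(x) = -x^4/4 - x^2/2 + 3·x + O(x^5).
The coefficient of x^4 is -1/4.

Final answer: -1/4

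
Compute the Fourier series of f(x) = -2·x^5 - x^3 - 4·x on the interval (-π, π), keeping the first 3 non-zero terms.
(-476 - 4·π^4 + 78·π^2)·sin(x) + (-9·π^2 + 35/2 + 2·π^4)·sin(2·x) + (-4·π^4/3 - 340/81 + 62·π^2/27)·sin(3·x)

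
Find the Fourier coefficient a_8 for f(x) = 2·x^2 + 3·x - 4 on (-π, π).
a_8 = (1/π) ∫_{-π}^{π} f(x)·cos(8x) dx.
Evaluate the integral (use parity and integration by parts as needed): a_8 = 1/8.

Final answer: 1/8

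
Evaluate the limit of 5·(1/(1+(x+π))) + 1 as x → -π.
Direct substitution at x = -π gives 6.

Final answer: 6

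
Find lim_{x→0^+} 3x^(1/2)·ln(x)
This is a 0·∞ indeterminate form at x → 0⁺.
Rewrite the product as 3·ln(x) / x^(-1/2) and apply L'Hôpital, or use the standard hierarchy x^(-1/2) ≫ |ln x| as x → 0⁺.
The indeterminate product → 0, so the limit = 0.

Final answer: 0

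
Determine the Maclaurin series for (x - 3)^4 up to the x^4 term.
x^4 - 12·x^3 + 54·x^2 - 108·x + 81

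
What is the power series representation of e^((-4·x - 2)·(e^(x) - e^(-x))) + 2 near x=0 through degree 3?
62·x^3/3 - 4·x + 3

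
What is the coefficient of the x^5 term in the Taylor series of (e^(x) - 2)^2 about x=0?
Expand to order 5: (e^(x) - 2)^2 = 7·x^5/30 + x^4/2 + 2·x^3/3 - 2·x + 1 + O(x^6).
The coefficient of x^5 is 7/30.

Final answer: 7/30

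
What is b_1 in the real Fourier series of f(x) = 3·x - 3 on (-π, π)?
b_1 = (1/π) ∫_{-π}^{π} f(x)·sin(1x) dx.
Evaluate the integral (use parity and integration by parts as needed): b_1 = 6.

Final answer: 6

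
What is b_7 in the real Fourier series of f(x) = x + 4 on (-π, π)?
b_7 = (1/π) ∫_{-π}^{π} f(x)·sin(7x) dx.
Evaluate the integral (use parity and integration by parts as needed): b_7 = 2/7.

Final answer: 2/7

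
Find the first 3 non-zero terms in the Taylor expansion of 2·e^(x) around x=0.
x^2 + 2·x + 2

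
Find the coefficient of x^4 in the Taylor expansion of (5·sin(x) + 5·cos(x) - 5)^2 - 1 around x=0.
Expand to order 4: (5·sin(x) + 5·cos(x) - 5)^2 - 1 = -25·x^4/12 - 25·x^3 + 25·x^2 - 1 + O(x^5).
The coefficient of x^4 is -25/12.

Final answer: -25/12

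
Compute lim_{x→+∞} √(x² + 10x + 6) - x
This is an ∞ − ∞ indeterminate form.
Multiply and divide by the conjugate √(x²+10x + 6) + x; the x² terms cancel, leaving (10x + 6)/(√(x²+10x + 6)+x) → 10/2 = 5.
Limit = 5.

Final answer: 5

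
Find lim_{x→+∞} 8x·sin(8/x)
As x → +∞: let u = 8/x → 0⁺; then 8·x·sin(8/x) = 8·8·sin(u)/u → 8·8·1 = 64.
Limit = 64.

Final answer: 64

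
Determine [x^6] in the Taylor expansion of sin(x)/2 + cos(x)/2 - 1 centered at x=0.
Expand to order 6: sin(x)/2 + cos(x)/2 - 1 = -x^6/1440 + x^5/240 + x^4/48 - x^3/12 - x^2/4 + x/2 - 1/2 + O(x^7).
The coefficient of x^6 is -1/1440.

Final answer: -1/1440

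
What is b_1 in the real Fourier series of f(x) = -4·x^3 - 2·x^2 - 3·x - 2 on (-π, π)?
b_1 = (1/π) ∫_{-π}^{π} f(x)·sin(1x) dx.
Evaluate the integral (use parity and integration by parts as needed): b_1 = 42 - 8·π^2.

Final answer: 42 - 8·π^2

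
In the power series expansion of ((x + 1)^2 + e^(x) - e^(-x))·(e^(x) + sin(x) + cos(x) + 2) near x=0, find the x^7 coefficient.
Expand to order 7: ((x + 1)^2 + e^(x) - e^(-x))·(e^(x) + sin(x) + cos(x) + 2) = 29·x^7/630 + 11·x^6/60 + 5·x^5/12 + 3·x^4/4 + 10·x^3/3 + 12·x^2 + 18·x + 4 + O(x^8).
The coefficient of x^7 is 29/630.

Final answer: 29/630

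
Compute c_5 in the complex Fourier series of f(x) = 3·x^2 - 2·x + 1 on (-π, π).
Compute the real Fourier coefficients first: a_5 = -12/25, b_5 = -4/5.
Then c_5 = (a_5 − i·b_5)/2 = -6/25 + 2·i/5.

Final answer: -6/25 + 2·i/5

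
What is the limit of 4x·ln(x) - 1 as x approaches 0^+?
The product is a 0·∞ indeterminate form at x → 0⁺.
Rewrite the product as 4·ln(x) / x^(-1) and apply L'Hôpital, or use the standard hierarchy x^(-1) ≫ |ln x| as x → 0⁺.
The indeterminate product → 0, so the limit = -1.

Final answer: -1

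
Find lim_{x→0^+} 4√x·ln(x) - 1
The product is a 0·∞ indeterminate form at x → 0⁺.
Rewrite the product as 4·ln(x) / x^(-1/2) and apply L'Hôpital, or use the standard hierarchy x^(-1/2) ≫ |ln x| as x → 0⁺.
The indeterminate product → 0, so the limit = -1.

Final answer: -1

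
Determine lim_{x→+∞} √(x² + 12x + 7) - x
This is an ∞ − ∞ indeterminate form.
Multiply and divide by the conjugate √(x²+12x + 7) + x; the x² terms cancel, leaving (12x + 7)/(√(x²+12x + 7)+x) → 12/2 = 6.
Limit = 6.

Final answer: 6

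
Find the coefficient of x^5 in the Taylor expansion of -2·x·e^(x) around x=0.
Expand to order 5: -2·x·e^(x) = -x^5/12 - x^4/3 - x^3 - 2·x^2 - 2·x + O(x^6).
The coefficient of x^5 is -1/12.

Final answer: -1/12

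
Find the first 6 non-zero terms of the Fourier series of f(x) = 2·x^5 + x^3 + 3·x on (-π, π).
(-78·π^2 + 4·π^4 + 474)·sin(x) + (-2·π^4 - 33/2 + 9·π^2)·sin(2·x) + (-62·π^2/27 + 286/81 + 4·π^4/3)·sin(3·x) + (-π^4 - 57/32 + 3·π^2/4)·sin(4·x) + (-6·π^2/25 + 786/625 + 4·π^4/5)·sin(5·x) + (-2·π^4/3 - 163/162 + π^2/27)·sin(6·x)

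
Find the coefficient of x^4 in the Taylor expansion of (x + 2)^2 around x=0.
Expand to order 4: (x + 2)^2 = x^2 + 4·x + 4 + O(x^5).
The coefficient of x^4 is 0.

Final answer: 0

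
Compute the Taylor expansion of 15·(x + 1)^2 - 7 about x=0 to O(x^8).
15·x^2 + 30·x + 8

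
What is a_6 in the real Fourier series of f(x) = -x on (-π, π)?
a_6 = (1/π) ∫_{-π}^{π} f(x)·cos(6x) dx.
Evaluate the integral (use parity and integration by parts as needed): a_6 = 0.

Final answer: 0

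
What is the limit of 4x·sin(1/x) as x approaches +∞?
As x → +∞: let u = 1/x → 0⁺; then 4·x·sin(1/x) = 4·1·sin(u)/u → 4·1·1 = 4.
Limit = 4.

Final answer: 4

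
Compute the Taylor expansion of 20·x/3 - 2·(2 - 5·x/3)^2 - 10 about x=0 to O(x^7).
-50·x^2/9 + 20·x - 18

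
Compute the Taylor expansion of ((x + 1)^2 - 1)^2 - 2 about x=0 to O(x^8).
x^4 + 4·x^3 + 4·x^2 - 2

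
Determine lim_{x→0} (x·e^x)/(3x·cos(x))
Both numerator and denominator → 0 as x → 0; this is a 0/0 indeterminate form.
Expand each to leading order near x = 0: numerator ~ x, denominator ~ 3·x.
The limit of the ratio is 1/3.

Final answer: 1/3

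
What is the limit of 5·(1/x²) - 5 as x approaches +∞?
Evaluate the dominant behaviour as x → +∞; each term tends to a finite value or vanishes.
Limit = -5.

Final answer: -5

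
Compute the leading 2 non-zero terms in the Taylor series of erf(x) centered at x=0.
-2·x^3/(3·√(π)) + 2·x/√(π)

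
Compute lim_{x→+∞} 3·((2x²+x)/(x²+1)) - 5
Evaluate the dominant behaviour as x → +∞; each term tends to a finite value or vanishes.
Limit = 1.

Final answer: 1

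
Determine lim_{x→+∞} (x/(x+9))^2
As x → +∞: x/(x+9) = 1/(1 + 9/x) → 1, and the 2nd power of a limit-1 base also → 1.
Limit = 1.

Final answer: 1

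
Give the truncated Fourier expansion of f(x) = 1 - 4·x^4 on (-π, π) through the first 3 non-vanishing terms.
(-192 + 32·π^2)·cos(x) + (12 - 8·π^2)·cos(2·x) - 4·π^4/5 + 1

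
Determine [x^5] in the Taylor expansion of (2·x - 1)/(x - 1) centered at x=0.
Expand to order 5: (2·x - 1)/(x - 1) = -x^5 - x^4 - x^3 - x^2 - x + 1 + O(x^6).
The coefficient of x^5 is -1.

Final answer: -1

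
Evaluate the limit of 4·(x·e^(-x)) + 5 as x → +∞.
Evaluate the dominant behaviour as x → +∞; each term tends to a finite value or vanishes.
Limit = 5.

Final answer: 5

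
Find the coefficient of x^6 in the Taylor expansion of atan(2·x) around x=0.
Expand to order 6: atan(2·x) = 32·x^5/5 - 8·x^3/3 + 2·x + O(x^7).
The coefficient of x^6 is 0.

Final answer: 0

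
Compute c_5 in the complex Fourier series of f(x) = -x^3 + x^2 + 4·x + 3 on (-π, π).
Compute the real Fourier coefficients first: a_5 = -4/25, b_5 = 212/125 - 2·π^2/5.
Then c_5 = (a_5 − i·b_5)/2 = -2/25 - 106·i/125 + i·π^2/5.

Final answer: -2/25 - 106·i/125 + i·π^2/5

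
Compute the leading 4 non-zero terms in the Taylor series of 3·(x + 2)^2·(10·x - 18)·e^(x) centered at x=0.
12·x^3 - 138·x^2 - 312·x - 216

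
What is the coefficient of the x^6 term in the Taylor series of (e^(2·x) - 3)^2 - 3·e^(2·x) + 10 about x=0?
Expand to order 6: (e^(2·x) - 3)^2 - 3·e^(2·x) + 10 = 44·x^6/9 + 92·x^5/15 + 14·x^4/3 - 4·x^3/3 - 10·x^2 - 14·x + 11 + O(x^7).
The coefficient of x^6 is 44/9.

Final answer: 44/9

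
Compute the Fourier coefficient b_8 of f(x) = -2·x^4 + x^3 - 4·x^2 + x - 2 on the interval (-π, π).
b_8 = (1/π) ∫_{-π}^{π} f(x)·sin(8x) dx.
Evaluate the integral (use parity and integration by parts as needed): b_8 = -π^2/4 - 29/128.

Final answer: -π^2/4 - 29/128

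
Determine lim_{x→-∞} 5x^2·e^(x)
This is a 0·∞ indeterminate form at x → -∞.
Rewrite the product as 5x^2 / e^(-x) (an ∞/∞ form) and apply L'Hôpital, or use the standard hierarchy e^(|x|) ≫ |x^2| as x → -∞.
The indeterminate product → 0, so the limit = 0.

Final answer: 0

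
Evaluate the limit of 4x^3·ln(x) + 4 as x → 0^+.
The product is a 0·∞ indeterminate form at x → 0⁺.
Rewrite the product as 4·ln(x) / x^(-3) and apply L'Hôpital, or use the standard hierarchy x^(-3) ≫ |ln x| as x → 0⁺.
The indeterminate product → 0, so the limit = 4.

Final answer: 4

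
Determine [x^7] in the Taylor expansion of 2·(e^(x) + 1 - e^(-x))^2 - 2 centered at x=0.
Expand to order 7: 2·(e^(x) + 1 - e^(-x))^2 - 2 = x^7/630 + 16·x^6/45 + x^5/15 + 8·x^4/3 + 4·x^3/3 + 8·x^2 + 8·x + O(x^8).
The coefficient of x^7 is 1/630.

Final answer: 1/630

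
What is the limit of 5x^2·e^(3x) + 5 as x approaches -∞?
The product is a 0·∞ indeterminate form at x → -∞.
Rewrite the product as 5x^2 / e^(-3x) (an ∞/∞ form) and apply L'Hôpital, or use the standard hierarchy e^(3|x|) ≫ |x^2| as x → -∞.
The indeterminate product → 0, so the limit = 5.

Final answer: 5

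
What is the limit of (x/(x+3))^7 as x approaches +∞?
As x → +∞: x/(x+3) = 1/(1 + 3/x) → 1, and the 7th power of a limit-1 base also → 1.
Limit = 1.

Final answer: 1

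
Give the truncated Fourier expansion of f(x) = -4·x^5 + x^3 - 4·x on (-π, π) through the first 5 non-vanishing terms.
(-980 - 8·π^4 + 162·π^2)·sin(x) + (-21·π^2 + 71/2 + 4·π^4)·sin(2·x) + (-8·π^4/3 - 572/81 + 178·π^2/27)·sin(3·x) + (-3·π^2 + 25/8 + 2·π^4)·sin(4·x) + (-8·π^4/5 - 1252/625 + 42·π^2/25)·sin(5·x)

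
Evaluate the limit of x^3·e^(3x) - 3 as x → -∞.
The product is a 0·∞ indeterminate form at x → -∞.
Rewrite the product as x^3 / e^(-3x) (an ∞/∞ form) and apply L'Hôpital, or use the standard hierarchy e^(3|x|) ≫ |x^3| as x → -∞.
The indeterminate product → 0, so the limit = -3.

Final answer: -3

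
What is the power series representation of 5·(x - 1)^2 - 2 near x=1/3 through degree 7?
2/9 - 20·(x - 1/3)/3 + 5·(x - 1/3)^2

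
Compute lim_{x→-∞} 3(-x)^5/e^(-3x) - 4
The quotient is an ∞/∞ indeterminate form as x → -∞.
Compare growth rates of the dominant terms (exponentials ≫ polynomials ≫ logarithms), or apply L'Hôpital's rule; the quotient → 0.
Adding the constant: 0 - 4 = -4. Limit = -4.

Final answer: -4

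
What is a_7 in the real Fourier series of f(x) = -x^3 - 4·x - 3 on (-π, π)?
a_7 = (1/π) ∫_{-π}^{π} f(x)·cos(7x) dx.
Evaluate the integral (use parity and integration by parts as needed): a_7 = 0.

Final answer: 0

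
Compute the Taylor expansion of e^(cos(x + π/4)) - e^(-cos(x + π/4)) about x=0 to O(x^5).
x^4·(-√(2)·e^(√(2)/2)/24 - √(2)·e^(-√(2)/2)/24 - e^(√(2)/2)/96 + e^(-√(2)/2)/96) + x^3·(-e^(-√(2)/2)/4 + √(2)·e^(-√(2)/2)/24 + √(2)·e^(√(2)/2)/24 + e^(√(2)/2)/4) + x^2·(-√(2)·e^(√(2)/2)/4 - √(2)·e^(-√(2)/2)/4 - e^(-√(2)/2)/4 + e^(√(2)/2)/4) + x·(-√(2)·e^(√(2)/2)/2 - √(2)·e^(-√(2)/2)/2) - e^(-√(2)/2) + e^(√(2)/2)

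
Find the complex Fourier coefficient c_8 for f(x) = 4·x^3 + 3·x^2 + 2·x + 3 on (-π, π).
Compute the real Fourier coefficients first: a_8 = 3/16, b_8 = -π^2 - 13/32.
Then c_8 = (a_8 − i·b_8)/2 = 3/32 + 13·i/64 + i·π^2/2.

Final answer: 3/32 + 13·i/64 + i·π^2/2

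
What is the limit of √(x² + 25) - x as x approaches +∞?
This is an ∞ − ∞ indeterminate form.
Multiply and divide by the conjugate √(x²+25) + x; the x² terms cancel, leaving 25/(√(x²+25)+x) → 0.
Limit = 0.

Final answer: 0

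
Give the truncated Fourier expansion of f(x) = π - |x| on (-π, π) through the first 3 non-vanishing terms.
4·cos(x)/π + 4·cos(3·x)/(9·π) + π/2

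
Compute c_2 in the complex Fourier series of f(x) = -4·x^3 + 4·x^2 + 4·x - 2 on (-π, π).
Compute the real Fourier coefficients first: a_2 = 4, b_2 = -10 + 4·π^2.
Then c_2 = (a_2 − i·b_2)/2 = 2 - 2·i·π^2 + 5·i.

Final answer: 2 - 2·i·π^2 + 5·i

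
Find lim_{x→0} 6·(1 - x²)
Direct substitution at x = 0 gives 6.

Final answer: 6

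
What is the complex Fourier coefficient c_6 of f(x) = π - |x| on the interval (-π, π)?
Compute the real Fourier coefficients first: a_6 = 0, b_6 = 0.
Then c_6 = (a_6 − i·b_6)/2 = 0.

Final answer: 0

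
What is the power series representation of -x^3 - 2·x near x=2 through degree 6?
-12 - 14·(x - 2) - 6·(x - 2)^2 - (x - 2)^3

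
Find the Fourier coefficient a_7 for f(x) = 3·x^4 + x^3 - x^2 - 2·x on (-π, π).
a_7 = (1/π) ∫_{-π}^{π} f(x)·cos(7x) dx.
Evaluate the integral (use parity and integration by parts as needed): a_7 = 340/2401 - 24·π^2/49.

Final answer: 340/2401 - 24·π^2/49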